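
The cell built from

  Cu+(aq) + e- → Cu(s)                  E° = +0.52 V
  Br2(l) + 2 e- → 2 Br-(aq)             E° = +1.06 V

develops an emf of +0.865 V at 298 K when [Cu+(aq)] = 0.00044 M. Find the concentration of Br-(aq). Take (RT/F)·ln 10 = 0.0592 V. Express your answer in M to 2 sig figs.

The Br₂/Br⁻ couple has the larger reduction potential, so it is the cathode: E°cell = +1.06 − (+0.52) = +0.54 V and n = 2.
Since E = E° − (0.0592/n)·log Q, log Q = n(E° − E)/0.0592 = −10.980.
The balanced reaction is Br2(l) + 2 Cu(s) → 2 Br-(aq) + 2 Cu+(aq), so Q = [Br-(aq)]^2·[Cu+(aq)]^2.
Substituting the known concentrations and solving, log [Br-(aq)] = −2.133 and [Br-(aq)] = 0.0074 M.

0.0074 M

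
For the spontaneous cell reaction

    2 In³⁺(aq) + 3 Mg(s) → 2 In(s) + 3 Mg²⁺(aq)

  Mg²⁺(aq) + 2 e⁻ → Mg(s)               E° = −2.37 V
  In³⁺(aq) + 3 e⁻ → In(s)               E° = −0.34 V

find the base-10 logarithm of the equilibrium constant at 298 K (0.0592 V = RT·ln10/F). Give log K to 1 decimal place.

log K = 205.7

The In³⁺/In couple is reduced (cathode); E°cell = −0.34 − (−2.37) = +2.03 V with n = 6.
At equilibrium E = 0, so log K = nE°cell / 0.0592 = (6)(+2.03) / 0.0592 = 205.7.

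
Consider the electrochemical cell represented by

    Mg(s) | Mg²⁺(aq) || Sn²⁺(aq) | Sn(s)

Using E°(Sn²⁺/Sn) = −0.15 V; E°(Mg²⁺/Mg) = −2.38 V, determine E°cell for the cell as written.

By convention the left-hand electrode in cell notation is the anode (oxidation) and the right-hand electrode is the cathode (reduction).
E°cell = E°(right) − E°(left) = −0.15 − (−2.38) = +2.23 V.

+2.23 V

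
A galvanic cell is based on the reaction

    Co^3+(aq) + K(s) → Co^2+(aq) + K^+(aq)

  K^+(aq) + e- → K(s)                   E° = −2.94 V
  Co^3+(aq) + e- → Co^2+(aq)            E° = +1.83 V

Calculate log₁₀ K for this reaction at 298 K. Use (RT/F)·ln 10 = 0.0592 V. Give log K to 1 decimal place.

The Co³⁺/Co²⁺ couple is reduced (cathode); E°cell = +1.83 − (−2.94) = +4.77 V with n = 1.
At equilibrium E = 0, so log K = nE°cell / 0.0592 = (1)(+4.77) / 0.0592 = 80.6.

log K = 80.6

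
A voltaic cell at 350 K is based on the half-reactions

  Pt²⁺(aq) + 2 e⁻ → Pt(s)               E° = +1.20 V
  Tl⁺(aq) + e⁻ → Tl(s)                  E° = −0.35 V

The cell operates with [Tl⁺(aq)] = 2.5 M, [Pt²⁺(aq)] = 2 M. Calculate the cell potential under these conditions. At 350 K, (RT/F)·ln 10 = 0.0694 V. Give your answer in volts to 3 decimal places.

Since E°(Pt²⁺/Pt) > E°(Tl⁺/Tl), Pt²⁺/Pt serves as the cathode.
E°cell = +1.20 − (−0.35) = +1.55 V, with n = 2 electrons transferred.
The balanced reaction is Pt²⁺(aq) + 2 Tl(s) → Pt(s) + 2 Tl⁺(aq), so Q = [Tl⁺(aq)]^2 / [Pt²⁺(aq)] = 3.12 and log Q = 0.495.
Applying E = E° − (RT ln10/nF)·log Q gives +1.55 − (0.0694/2)(0.495) = +1.533 V.

+1.533 V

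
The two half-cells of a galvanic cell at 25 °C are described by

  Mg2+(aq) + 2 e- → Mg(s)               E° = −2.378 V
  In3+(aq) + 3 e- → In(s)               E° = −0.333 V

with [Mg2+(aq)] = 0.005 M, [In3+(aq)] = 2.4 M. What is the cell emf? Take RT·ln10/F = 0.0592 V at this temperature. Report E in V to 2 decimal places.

Since E°(In³⁺/In) > E°(Mg²⁺/Mg), In³⁺/In serves as the cathode.
E°cell = E°cat − E°an = −0.333 − (−2.378) = +2.045 V; n = 6.
For the overall reaction 2 In3+(aq) + 3 Mg(s) → 2 In(s) + 3 Mg2+(aq), Q = [Mg2+(aq)]^3 / [In3+(aq)]^2 = 2.17×10^−8, giving log Q = −7.664.
Applying E = E° − (RT ln10/nF)·log Q gives +2.045 − (0.0592/6)(−7.664) = +2.12 V.

+2.12 V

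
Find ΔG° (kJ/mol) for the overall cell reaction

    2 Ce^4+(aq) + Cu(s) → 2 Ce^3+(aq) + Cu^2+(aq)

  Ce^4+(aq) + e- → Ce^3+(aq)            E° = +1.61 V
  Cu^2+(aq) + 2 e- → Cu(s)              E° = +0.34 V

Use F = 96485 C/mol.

In the reaction as written Ce^4+(aq) is reduced, so the Ce⁴⁺/Ce³⁺ couple is the cathode and Cu²⁺/Cu is the anode.
E°cell = +1.61 − (+0.34) = +1.27 V; balancing electrons gives n = 2.
ΔG° = −nFE°cell = −(2)(96485)(+1.27) J/mol = −245 kJ/mol.

−245 kJ/mol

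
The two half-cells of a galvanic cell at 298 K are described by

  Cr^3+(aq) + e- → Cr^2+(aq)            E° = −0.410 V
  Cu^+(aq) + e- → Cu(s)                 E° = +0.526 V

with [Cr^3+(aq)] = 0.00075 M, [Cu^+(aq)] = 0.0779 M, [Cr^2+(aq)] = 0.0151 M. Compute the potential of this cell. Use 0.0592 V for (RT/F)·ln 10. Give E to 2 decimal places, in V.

Cu⁺/Cu is reduced (cathode, E° = +0.526 V) and Cr³⁺/Cr²⁺ is oxidized (anode).
E°cell = +0.526 − (−0.410) = +0.936 V, with n = 1 electron transferred.
Balancing gives Cu^+(aq) + Cr^2+(aq) → Cu(s) + Cr^3+(aq); hence Q = [Cr^3+(aq)] / ([Cu^+(aq)]·[Cr^2+(aq)]) = 0.638 (log Q = −0.195).
Applying E = E° − (RT ln10/nF)·log Q gives +0.936 − (0.0592/1)(−0.195) = +0.95 V.

+0.95 V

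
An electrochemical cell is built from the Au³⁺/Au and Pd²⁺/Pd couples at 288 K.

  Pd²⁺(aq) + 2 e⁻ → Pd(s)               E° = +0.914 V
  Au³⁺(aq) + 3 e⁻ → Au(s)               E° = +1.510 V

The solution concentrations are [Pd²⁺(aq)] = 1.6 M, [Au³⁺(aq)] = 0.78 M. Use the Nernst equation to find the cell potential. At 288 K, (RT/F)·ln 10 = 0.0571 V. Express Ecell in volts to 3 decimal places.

+0.588 V

Since E°(Au³⁺/Au) > E°(Pd²⁺/Pd), Au³⁺/Au serves as the cathode.
The standard potential is +1.510 − (+0.914) = +0.596 V and the balanced reaction transfers n = 6 electrons.
Balancing gives 2 Au³⁺(aq) + 3 Pd(s) → 2 Au(s) + 3 Pd²⁺(aq); hence Q = [Pd²⁺(aq)]^3 / [Au³⁺(aq)]^2 = 6.73 (log Q = 0.828).
By the Nernst equation, E = +0.596 − (0.0571/6)·(0.828) = +0.588 V.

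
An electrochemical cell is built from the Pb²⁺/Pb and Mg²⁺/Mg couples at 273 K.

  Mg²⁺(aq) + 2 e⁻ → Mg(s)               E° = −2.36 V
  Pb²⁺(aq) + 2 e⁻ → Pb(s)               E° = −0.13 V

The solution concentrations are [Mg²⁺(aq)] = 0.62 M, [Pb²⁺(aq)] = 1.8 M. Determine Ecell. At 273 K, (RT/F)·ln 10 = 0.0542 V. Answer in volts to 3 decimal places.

+2.243 V

The Pb²⁺/Pb couple has the more positive E°, so it is the cathode; Mg²⁺/Mg is the anode.
The standard potential is −0.13 − (−2.36) = +2.23 V and the balanced reaction transfers n = 2 electrons.
Balancing gives Pb²⁺(aq) + Mg(s) → Pb(s) + Mg²⁺(aq); hence Q = [Mg²⁺(aq)] / [Pb²⁺(aq)] = 0.344 (log Q = −0.463).
Applying E = E° − (RT ln10/nF)·log Q gives +2.23 − (0.0542/2)(−0.463) = +2.243 V.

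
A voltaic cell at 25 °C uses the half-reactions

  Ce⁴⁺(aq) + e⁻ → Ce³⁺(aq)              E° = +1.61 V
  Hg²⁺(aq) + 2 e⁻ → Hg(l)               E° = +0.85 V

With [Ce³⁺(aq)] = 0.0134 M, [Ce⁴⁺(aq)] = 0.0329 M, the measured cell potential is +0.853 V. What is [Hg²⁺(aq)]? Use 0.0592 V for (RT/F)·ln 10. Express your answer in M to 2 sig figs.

The Ce⁴⁺/Ce³⁺ couple has the larger reduction potential, so it is the cathode: E°cell = +1.61 − (+0.85) = +0.76 V and n = 2.
From the Nernst equation, log Q = n(E° − E)/0.0592 = 2·(+0.76 − (+0.853))/0.0592 = −3.142.
For 2 Ce⁴⁺(aq) + Hg(l) → 2 Ce³⁺(aq) + Hg²⁺(aq), the reaction quotient is Q = ([Ce³⁺(aq)]^2·[Hg²⁺(aq)]) / [Ce⁴⁺(aq)]^2.
Solving for the unknown gives log [Hg²⁺(aq)] = −2.362, so [Hg²⁺(aq)] ≈ 0.0043 M.

0.0043 M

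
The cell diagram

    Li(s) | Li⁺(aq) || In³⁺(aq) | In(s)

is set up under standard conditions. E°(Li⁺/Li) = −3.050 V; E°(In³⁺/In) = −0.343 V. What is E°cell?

By convention the left-hand electrode in cell notation is the anode (oxidation) and the right-hand electrode is the cathode (reduction).
E°cell = E°(right) − E°(left) = −0.343 − (−3.050) = +2.707 V.

+2.707 V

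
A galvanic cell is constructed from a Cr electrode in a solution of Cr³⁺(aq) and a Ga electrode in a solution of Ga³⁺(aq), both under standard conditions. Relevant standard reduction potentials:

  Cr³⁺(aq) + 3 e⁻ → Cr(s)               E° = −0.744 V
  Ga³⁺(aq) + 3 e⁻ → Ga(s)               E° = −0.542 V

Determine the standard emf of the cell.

+0.202 V

Of the two couples in this cell, the one with the more positive reduction potential is reduced at the cathode: here that is Ga³⁺/Ga (−0.542 V); Cr³⁺/Cr (−0.744 V) is the anode.
E°cell = E°(cathode) − E°(anode) = −0.542 − (−0.744) = +0.202 V.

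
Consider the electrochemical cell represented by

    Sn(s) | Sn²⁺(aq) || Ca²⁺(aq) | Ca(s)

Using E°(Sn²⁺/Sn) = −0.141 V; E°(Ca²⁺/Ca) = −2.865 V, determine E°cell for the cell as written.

By convention the left-hand electrode in cell notation is the anode (oxidation) and the right-hand electrode is the cathode (reduction).
E°cell = E°(right) − E°(left) = −2.865 − (−0.141) = −2.724 V.
The negative sign shows that, as written, the cell would require an external voltage to drive the reaction.

−2.724 V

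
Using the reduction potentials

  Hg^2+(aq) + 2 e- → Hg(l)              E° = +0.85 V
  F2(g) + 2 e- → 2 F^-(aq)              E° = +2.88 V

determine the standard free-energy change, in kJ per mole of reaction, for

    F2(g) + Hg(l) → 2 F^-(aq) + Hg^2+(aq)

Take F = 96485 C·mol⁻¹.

−392 kJ/mol

In the reaction as written F2(g) is reduced, so the F₂/F⁻ couple is the cathode and Hg²⁺/Hg is the anode.
E°cell = +2.88 − (+0.85) = +2.03 V; balancing electrons gives n = 2.
ΔG° = −nFE°cell = −(2)(96485)(+2.03) J/mol = −392 kJ/mol.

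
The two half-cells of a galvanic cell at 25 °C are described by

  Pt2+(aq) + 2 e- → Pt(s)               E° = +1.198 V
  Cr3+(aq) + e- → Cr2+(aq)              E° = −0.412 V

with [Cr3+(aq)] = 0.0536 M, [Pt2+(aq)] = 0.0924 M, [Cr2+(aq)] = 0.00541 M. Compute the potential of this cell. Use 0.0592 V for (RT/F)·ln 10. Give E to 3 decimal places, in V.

+1.520 V

Pt²⁺/Pt is reduced (cathode, E° = +1.198 V) and Cr³⁺/Cr²⁺ is oxidized (anode).
E°cell = E°cat − E°an = +1.198 − (−0.412) = +1.610 V; n = 2.
Balancing gives Pt2+(aq) + 2 Cr2+(aq) → Pt(s) + 2 Cr3+(aq); hence Q = [Cr3+(aq)]^2 / ([Pt2+(aq)]·[Cr2+(aq)]^2) = 1.06×10^3 (log Q = 3.026).
By the Nernst equation, E = +1.610 − (0.0592/2)·(3.026) = +1.520 V.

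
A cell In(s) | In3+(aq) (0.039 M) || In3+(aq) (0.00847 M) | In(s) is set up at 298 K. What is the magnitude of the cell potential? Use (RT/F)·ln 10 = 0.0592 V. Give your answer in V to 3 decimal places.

For a concentration cell E°cell = 0, since both electrodes use the same couple.
The compartment with the higher In3+(aq) concentration (0.039 M) acts as the cathode; ions are reduced there and produced at the dilute (0.00847 M) anode.
With n = 3, Ecell = −(0.0592/3)·log([dilute]/[conc]) = −(0.0592/3)·log(0.00847/0.039) = +0.013 V.

0.013 V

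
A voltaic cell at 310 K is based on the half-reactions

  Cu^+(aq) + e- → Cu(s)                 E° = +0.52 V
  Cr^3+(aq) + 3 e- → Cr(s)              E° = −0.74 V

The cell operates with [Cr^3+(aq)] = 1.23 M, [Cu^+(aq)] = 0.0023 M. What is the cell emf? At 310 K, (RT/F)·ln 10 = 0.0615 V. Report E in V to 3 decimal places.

+1.096 V

The Cu⁺/Cu couple has the more positive E°, so it is the cathode; Cr³⁺/Cr is the anode.
E°cell = E°cat − E°an = +0.52 − (−0.74) = +1.26 V; n = 3.
The balanced reaction is 3 Cu^+(aq) + Cr(s) → 3 Cu(s) + Cr^3+(aq), so Q = [Cr^3+(aq)] / [Cu^+(aq)]^3 = 1.01×10^8 and log Q = 8.005.
By the Nernst equation, E = +1.26 − (0.0615/3)·(8.005) = +1.096 V.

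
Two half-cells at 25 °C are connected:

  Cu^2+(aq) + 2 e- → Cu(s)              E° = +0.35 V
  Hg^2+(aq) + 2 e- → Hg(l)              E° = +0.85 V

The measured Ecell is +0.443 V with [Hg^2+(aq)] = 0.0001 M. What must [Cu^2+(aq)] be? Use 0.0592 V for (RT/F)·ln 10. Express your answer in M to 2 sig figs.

0.0084 M

The Hg²⁺/Hg couple has the larger reduction potential, so it is the cathode: E°cell = +0.85 − (+0.35) = +0.50 V and n = 2.
Since E = E° − (0.0592/n)·log Q, log Q = n(E° − E)/0.0592 = 1.926.
The balanced reaction is Hg^2+(aq) + Cu(s) → Hg(l) + Cu^2+(aq), so Q = [Cu^2+(aq)] / [Hg^2+(aq)].
Isolating [Cu^2+(aq)] in Q = 10^{1.926} yields log [Cu^2+(aq)] = −2.074, i.e. 0.0084 M.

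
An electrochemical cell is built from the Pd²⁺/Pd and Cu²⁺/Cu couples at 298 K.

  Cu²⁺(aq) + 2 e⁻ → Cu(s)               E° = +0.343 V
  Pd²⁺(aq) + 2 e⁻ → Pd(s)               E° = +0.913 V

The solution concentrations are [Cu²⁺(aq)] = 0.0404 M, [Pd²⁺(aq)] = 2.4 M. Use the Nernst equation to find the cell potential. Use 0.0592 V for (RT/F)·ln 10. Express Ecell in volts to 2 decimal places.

+0.62 V

Since E°(Pd²⁺/Pd) > E°(Cu²⁺/Cu), Pd²⁺/Pd serves as the cathode.
The standard potential is +0.913 − (+0.343) = +0.570 V and the balanced reaction transfers n = 2 electrons.
For the overall reaction Pd²⁺(aq) + Cu(s) → Pd(s) + Cu²⁺(aq), Q = [Cu²⁺(aq)] / [Pd²⁺(aq)] = 0.0168, giving log Q = −1.774.
E = E° − (0.0592/n)·log Q = +0.570 − (0.0592/2)(−1.774) = +0.62 V.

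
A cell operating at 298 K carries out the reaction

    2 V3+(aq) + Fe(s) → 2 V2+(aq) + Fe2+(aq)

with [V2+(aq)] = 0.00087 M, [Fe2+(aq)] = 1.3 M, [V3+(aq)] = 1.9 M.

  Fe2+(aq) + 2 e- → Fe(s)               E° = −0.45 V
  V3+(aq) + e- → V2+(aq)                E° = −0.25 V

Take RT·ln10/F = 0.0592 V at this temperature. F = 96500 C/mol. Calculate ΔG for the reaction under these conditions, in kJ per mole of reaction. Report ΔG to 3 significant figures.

−76.1 kJ/mol

The standard cell potential is −0.25 − (−0.45) = +0.20 V, with n = 2 electrons in the balanced equation.
The reaction quotient is ([V2+(aq)]^2·[Fe2+(aq)]) / [V3+(aq)]^2 = 2.73×10^−7; by Nernst, E = +0.20 − (0.0592/2)(−6.565) = +0.3943 V.
ΔG = −nFE = −(2)(96500)(+0.3943) J/mol = −76.1 kJ/mol.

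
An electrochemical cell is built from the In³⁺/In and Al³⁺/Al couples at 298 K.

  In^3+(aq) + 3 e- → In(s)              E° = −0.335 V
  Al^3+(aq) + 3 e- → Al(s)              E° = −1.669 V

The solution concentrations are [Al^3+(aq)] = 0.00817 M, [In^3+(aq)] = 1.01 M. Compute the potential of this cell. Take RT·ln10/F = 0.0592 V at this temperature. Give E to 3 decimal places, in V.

+1.375 V

Since E°(In³⁺/In) > E°(Al³⁺/Al), In³⁺/In serves as the cathode.
E°cell = E°cat − E°an = −0.335 − (−1.669) = +1.334 V; n = 3.
The balanced reaction is In^3+(aq) + Al(s) → In(s) + Al^3+(aq), so Q = [Al^3+(aq)] / [In^3+(aq)] = 0.00809 and log Q = −2.092.
By the Nernst equation, E = +1.334 − (0.0592/3)·(−2.092) = +1.375 V.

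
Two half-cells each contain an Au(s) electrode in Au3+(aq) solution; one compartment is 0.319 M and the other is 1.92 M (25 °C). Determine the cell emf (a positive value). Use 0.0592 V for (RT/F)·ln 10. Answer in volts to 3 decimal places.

For a concentration cell E°cell = 0, since both electrodes use the same couple.
The compartment with the higher Au3+(aq) concentration (1.92 M) acts as the cathode; ions are reduced there and produced at the dilute (0.319 M) anode.
With n = 3, Ecell = −(0.0592/3)·log([dilute]/[conc]) = −(0.0592/3)·log(0.319/1.92) = +0.015 V.

0.015 V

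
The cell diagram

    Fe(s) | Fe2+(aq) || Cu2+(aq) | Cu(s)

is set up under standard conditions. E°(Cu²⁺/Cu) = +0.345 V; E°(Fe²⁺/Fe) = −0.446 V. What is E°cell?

By convention the left-hand electrode in cell notation is the anode (oxidation) and the right-hand electrode is the cathode (reduction).
E°cell = E°(right) − E°(left) = +0.345 − (−0.446) = +0.791 V.

+0.791 V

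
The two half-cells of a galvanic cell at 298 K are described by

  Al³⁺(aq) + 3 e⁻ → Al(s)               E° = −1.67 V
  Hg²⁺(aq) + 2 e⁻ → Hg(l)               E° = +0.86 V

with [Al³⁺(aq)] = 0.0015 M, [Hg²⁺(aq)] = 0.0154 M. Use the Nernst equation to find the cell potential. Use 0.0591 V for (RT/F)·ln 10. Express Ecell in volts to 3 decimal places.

+2.532 V

Hg²⁺/Hg is reduced (cathode, E° = +0.86 V) and Al³⁺/Al is oxidized (anode).
E°cell = E°cat − E°an = +0.86 − (−1.67) = +2.53 V; n = 6.
For the overall reaction 3 Hg²⁺(aq) + 2 Al(s) → 3 Hg(l) + 2 Al³⁺(aq), Q = [Al³⁺(aq)]^2 / [Hg²⁺(aq)]^3 = 0.616, giving log Q = −0.210.
By the Nernst equation, E = +2.53 − (0.0591/6)·(−0.210) = +2.532 V.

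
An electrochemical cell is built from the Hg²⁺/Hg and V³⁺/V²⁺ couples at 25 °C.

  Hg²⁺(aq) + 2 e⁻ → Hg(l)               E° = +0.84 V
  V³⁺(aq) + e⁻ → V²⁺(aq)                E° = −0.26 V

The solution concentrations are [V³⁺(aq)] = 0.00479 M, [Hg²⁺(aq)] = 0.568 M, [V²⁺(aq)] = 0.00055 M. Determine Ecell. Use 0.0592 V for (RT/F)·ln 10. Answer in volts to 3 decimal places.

+1.037 V

The Hg²⁺/Hg couple has the more positive E°, so it is the cathode; V³⁺/V²⁺ is the anode.
E°cell = +0.84 − (−0.26) = +1.10 V, with n = 2 electrons transferred.
For the overall reaction Hg²⁺(aq) + 2 V²⁺(aq) → Hg(l) + 2 V³⁺(aq), Q = [V³⁺(aq)]^2 / ([Hg²⁺(aq)]·[V²⁺(aq)]^2) = 134, giving log Q = 2.126.
Applying E = E° − (RT ln10/nF)·log Q gives +1.10 − (0.0592/2)(2.126) = +1.037 V.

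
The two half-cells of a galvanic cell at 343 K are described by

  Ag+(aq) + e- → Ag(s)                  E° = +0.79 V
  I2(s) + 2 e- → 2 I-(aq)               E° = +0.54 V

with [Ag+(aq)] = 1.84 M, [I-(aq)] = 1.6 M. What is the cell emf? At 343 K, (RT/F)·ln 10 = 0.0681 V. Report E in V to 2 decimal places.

+0.28 V

Since E°(Ag⁺/Ag) > E°(I₂/I⁻), Ag⁺/Ag serves as the cathode.
E°cell = +0.79 − (+0.54) = +0.25 V, with n = 2 electrons transferred.
Balancing gives 2 Ag+(aq) + 2 I-(aq) → 2 Ag(s) + I2(s); hence Q = 1 / ([Ag+(aq)]^2·[I-(aq)]^2) = 0.115 (log Q = −0.938).
By the Nernst equation, E = +0.25 − (0.0681/2)·(−0.938) = +0.28 V.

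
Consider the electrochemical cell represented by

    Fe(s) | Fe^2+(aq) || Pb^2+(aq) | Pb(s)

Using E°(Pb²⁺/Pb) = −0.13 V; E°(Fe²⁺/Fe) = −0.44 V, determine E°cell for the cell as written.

+0.31 V

By convention the left-hand electrode in cell notation is the anode (oxidation) and the right-hand electrode is the cathode (reduction).
E°cell = E°(right) − E°(left) = −0.13 − (−0.44) = +0.31 V.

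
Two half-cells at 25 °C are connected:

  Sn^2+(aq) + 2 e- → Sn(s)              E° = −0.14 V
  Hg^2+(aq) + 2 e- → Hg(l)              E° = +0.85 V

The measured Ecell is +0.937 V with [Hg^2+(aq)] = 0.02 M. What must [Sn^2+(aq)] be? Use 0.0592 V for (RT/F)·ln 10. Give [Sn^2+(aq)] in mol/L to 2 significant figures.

1.2 M

With Hg²⁺/Hg at the cathode and Sn²⁺/Sn at the anode, E°cell = +0.85 − (−0.14) = +0.99 V (n = 2).
From the Nernst equation, log Q = n(E° − E)/0.0592 = 2·(+0.99 − (+0.937))/0.0592 = 1.791.
Balancing electrons gives Hg^2+(aq) + Sn(s) → Hg(l) + Sn^2+(aq); thus Q = [Sn^2+(aq)] / [Hg^2+(aq)].
Substituting the known concentrations and solving, log [Sn^2+(aq)] = 0.092 and [Sn^2+(aq)] = 1.2 M.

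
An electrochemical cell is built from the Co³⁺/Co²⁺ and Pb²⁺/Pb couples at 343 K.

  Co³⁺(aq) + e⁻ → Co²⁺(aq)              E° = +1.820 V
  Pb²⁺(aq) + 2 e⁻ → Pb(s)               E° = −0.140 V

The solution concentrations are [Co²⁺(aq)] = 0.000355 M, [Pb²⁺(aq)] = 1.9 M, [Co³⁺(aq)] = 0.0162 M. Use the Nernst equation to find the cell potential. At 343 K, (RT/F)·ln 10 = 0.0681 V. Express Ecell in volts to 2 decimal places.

Since E°(Co³⁺/Co²⁺) > E°(Pb²⁺/Pb), Co³⁺/Co²⁺ serves as the cathode.
E°cell = +1.820 − (−0.140) = +1.960 V, with n = 2 electrons transferred.
The balanced reaction is 2 Co³⁺(aq) + Pb(s) → 2 Co²⁺(aq) + Pb²⁺(aq), so Q = ([Co²⁺(aq)]^2·[Pb²⁺(aq)]) / [Co³⁺(aq)]^2 = 0.000912 and log Q = −3.040.
Applying E = E° − (RT ln10/nF)·log Q gives +1.960 − (0.0681/2)(−3.040) = +2.06 V.

+2.06 V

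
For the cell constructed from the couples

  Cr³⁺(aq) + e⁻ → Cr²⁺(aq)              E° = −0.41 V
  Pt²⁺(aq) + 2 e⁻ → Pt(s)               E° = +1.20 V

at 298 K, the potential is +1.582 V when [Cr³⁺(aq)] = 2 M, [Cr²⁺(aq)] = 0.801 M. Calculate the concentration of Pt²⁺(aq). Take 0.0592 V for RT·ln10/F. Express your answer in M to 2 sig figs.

With Pt²⁺/Pt at the cathode and Cr³⁺/Cr²⁺ at the anode, E°cell = +1.20 − (−0.41) = +1.61 V (n = 2).
From the Nernst equation, log Q = n(E° − E)/0.0592 = 2·(+1.61 − (+1.582))/0.0592 = 0.946.
Balancing electrons gives Pt²⁺(aq) + 2 Cr²⁺(aq) → Pt(s) + 2 Cr³⁺(aq); thus Q = [Cr³⁺(aq)]^2 / ([Pt²⁺(aq)]·[Cr²⁺(aq)]^2).
Isolating [Pt²⁺(aq)] in Q = 10^{0.946} yields log [Pt²⁺(aq)] = −0.151, i.e. 0.71 M.

0.71 M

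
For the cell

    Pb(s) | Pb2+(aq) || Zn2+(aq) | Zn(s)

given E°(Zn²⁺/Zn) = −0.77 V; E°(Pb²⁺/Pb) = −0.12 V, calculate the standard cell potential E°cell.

−0.65 V

By convention the left-hand electrode in cell notation is the anode (oxidation) and the right-hand electrode is the cathode (reduction).
E°cell = E°(right) − E°(left) = −0.77 − (−0.12) = −0.65 V.
The negative sign shows that, as written, the cell would require an external voltage to drive the reaction.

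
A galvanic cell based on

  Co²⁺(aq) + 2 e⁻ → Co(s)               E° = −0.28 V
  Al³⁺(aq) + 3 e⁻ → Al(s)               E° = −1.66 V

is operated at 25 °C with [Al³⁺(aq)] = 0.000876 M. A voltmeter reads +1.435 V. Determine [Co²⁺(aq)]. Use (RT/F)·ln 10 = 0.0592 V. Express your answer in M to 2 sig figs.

The Co²⁺/Co couple has the larger reduction potential, so it is the cathode: E°cell = −0.28 − (−1.66) = +1.38 V and n = 6.
Rearranging E = E° − (0.0592/n)·log Q gives log Q = 6(+1.38 − (+1.435))/0.0592 = −5.574.
For 3 Co²⁺(aq) + 2 Al(s) → 3 Co(s) + 2 Al³⁺(aq), the reaction quotient is Q = [Al³⁺(aq)]^2 / [Co²⁺(aq)]^3.
Isolating [Co²⁺(aq)] in Q = 10^{−5.574} yields log [Co²⁺(aq)] = −0.180, i.e. 0.66 M.

0.66 M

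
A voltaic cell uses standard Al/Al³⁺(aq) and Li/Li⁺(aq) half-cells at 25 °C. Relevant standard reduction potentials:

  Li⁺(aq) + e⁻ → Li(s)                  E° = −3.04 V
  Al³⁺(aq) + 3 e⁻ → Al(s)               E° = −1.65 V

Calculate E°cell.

+1.39 V

Of the two couples in this cell, the one with the more positive reduction potential is reduced at the cathode: here that is Al³⁺/Al (−1.65 V); Li⁺/Li (−3.04 V) is the anode.
E°cell = E°(cathode) − E°(anode) = −1.65 − (−3.04) = +1.39 V.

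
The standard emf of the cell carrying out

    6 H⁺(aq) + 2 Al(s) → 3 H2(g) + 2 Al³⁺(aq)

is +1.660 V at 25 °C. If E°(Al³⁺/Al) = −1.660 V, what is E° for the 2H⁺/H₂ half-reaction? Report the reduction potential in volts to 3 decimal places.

+0.000 V

In the reaction as written the 2H⁺/H₂ couple is reduced (cathode) and Al³⁺/Al is oxidized (anode), so E°cell = E°(2H⁺/H₂) − E°(Al³⁺/Al).
E°(2H⁺/H₂) = E°cell + E°(anode) = +1.660 + (−1.660) = +0.000 V.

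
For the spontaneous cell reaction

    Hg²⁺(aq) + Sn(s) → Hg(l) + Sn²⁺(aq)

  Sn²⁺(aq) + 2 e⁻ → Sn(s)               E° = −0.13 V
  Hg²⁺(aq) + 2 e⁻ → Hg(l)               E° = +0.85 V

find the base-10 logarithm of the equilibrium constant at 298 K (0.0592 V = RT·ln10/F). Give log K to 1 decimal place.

log K = 33.1

The Hg²⁺/Hg couple is reduced (cathode); E°cell = +0.85 − (−0.13) = +0.98 V with n = 2.
At equilibrium E = 0, so log K = nE°cell / 0.0592 = (2)(+0.98) / 0.0592 = 33.1.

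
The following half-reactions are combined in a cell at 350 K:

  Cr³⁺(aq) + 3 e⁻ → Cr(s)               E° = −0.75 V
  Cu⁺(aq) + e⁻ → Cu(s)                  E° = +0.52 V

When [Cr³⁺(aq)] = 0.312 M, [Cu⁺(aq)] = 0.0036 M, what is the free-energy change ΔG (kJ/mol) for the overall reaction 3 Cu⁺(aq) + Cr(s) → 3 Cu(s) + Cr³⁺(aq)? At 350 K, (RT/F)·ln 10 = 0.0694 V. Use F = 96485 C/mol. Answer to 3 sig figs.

−322 kJ/mol

E°cell = +0.52 − (−0.75) = +1.27 V; the balanced reaction transfers n = 3 electrons.
Q = [Cr³⁺(aq)] / [Cu⁺(aq)]^3 = 6.69×10^6, so log Q = 6.825 and E = +1.27 − (0.0694/3)(6.825) = +1.1121 V.
ΔG = −nFE = −(3)(96485)(+1.1121) J/mol = −322 kJ/mol.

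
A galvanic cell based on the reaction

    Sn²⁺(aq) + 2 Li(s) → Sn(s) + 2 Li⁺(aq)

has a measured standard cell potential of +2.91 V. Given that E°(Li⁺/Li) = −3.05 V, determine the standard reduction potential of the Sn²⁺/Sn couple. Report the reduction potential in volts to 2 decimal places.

In the reaction as written the Sn²⁺/Sn couple is reduced (cathode) and Li⁺/Li is oxidized (anode), so E°cell = E°(Sn²⁺/Sn) − E°(Li⁺/Li).
E°(Sn²⁺/Sn) = E°cell + E°(anode) = +2.91 + (−3.05) = −0.14 V.

−0.14 V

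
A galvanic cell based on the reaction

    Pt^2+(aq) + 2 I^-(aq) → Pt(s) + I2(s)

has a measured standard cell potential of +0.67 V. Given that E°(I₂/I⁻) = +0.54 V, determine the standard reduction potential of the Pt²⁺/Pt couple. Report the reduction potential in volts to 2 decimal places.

+1.21 V

In the reaction as written the Pt²⁺/Pt couple is reduced (cathode) and I₂/I⁻ is oxidized (anode), so E°cell = E°(Pt²⁺/Pt) − E°(I₂/I⁻).
E°(Pt²⁺/Pt) = E°cell + E°(anode) = +0.67 + (+0.54) = +1.21 V.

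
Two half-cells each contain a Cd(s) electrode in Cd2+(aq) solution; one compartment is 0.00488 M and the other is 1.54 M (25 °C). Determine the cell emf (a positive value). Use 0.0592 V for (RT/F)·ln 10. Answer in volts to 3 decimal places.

0.074 V

For a concentration cell E°cell = 0, since both electrodes use the same couple.
The compartment with the higher Cd2+(aq) concentration (1.54 M) acts as the cathode; ions are reduced there and produced at the dilute (0.00488 M) anode.
With n = 2, Ecell = −(0.0592/2)·log([dilute]/[conc]) = −(0.0592/2)·log(0.00488/1.54) = +0.074 V.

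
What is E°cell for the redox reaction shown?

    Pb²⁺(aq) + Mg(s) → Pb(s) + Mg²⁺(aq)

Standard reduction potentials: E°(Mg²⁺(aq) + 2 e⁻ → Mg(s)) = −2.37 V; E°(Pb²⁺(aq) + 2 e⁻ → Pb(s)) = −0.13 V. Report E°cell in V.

Pb²⁺(aq) gains electrons, so the Pb²⁺/Pb couple is the cathode; the Mg²⁺/Mg couple is the anode.
E°cell = E°(cathode) − E°(anode) = −0.13 − (−2.37) = +2.24 V.

+2.24 V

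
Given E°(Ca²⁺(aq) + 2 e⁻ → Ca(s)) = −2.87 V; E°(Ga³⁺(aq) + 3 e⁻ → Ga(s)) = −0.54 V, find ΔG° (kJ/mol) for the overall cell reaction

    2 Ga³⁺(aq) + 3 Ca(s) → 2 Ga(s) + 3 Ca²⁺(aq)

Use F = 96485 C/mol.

−1349 kJ/mol

In the reaction as written Ga³⁺(aq) is reduced, so the Ga³⁺/Ga couple is the cathode and Ca²⁺/Ca is the anode.
E°cell = −0.54 − (−2.87) = +2.33 V; balancing electrons gives n = 6.
ΔG° = −nFE°cell = −(6)(96485)(+2.33) J/mol = −1349 kJ/mol.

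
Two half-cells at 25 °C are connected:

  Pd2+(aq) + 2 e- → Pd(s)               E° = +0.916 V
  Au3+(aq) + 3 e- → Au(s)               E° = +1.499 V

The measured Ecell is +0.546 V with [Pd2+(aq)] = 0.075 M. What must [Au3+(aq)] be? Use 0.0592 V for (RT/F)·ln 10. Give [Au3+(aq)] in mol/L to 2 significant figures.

0.00027 M

Au³⁺/Au is the cathode (higher E°); E°cell = +1.499 − (+0.916) = +0.583 V with n = 6.
Since E = E° − (0.0592/n)·log Q, log Q = n(E° − E)/0.0592 = 3.750.
For 2 Au3+(aq) + 3 Pd(s) → 2 Au(s) + 3 Pd2+(aq), the reaction quotient is Q = [Pd2+(aq)]^3 / [Au3+(aq)]^2.
Solving for the unknown gives log [Au3+(aq)] = −3.562, so [Au3+(aq)] ≈ 0.00027 M.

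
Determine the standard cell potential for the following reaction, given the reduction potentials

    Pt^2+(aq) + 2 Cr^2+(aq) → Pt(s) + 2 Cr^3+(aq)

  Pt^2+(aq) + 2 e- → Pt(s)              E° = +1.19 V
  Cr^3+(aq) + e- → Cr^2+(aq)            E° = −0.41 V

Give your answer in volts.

+1.60 V

Pt^2+(aq) gains electrons, so the Pt²⁺/Pt couple is the cathode; the Cr³⁺/Cr²⁺ couple is the anode.
E°cell = E°(cathode) − E°(anode) = +1.19 − (−0.41) = +1.60 V.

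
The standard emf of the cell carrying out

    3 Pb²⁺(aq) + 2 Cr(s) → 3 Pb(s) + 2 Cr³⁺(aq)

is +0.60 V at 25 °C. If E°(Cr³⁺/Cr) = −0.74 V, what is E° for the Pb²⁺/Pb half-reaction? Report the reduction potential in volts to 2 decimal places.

In the reaction as written the Pb²⁺/Pb couple is reduced (cathode) and Cr³⁺/Cr is oxidized (anode), so E°cell = E°(Pb²⁺/Pb) − E°(Cr³⁺/Cr).
E°(Pb²⁺/Pb) = E°cell + E°(anode) = +0.60 + (−0.74) = −0.14 V.

−0.14 V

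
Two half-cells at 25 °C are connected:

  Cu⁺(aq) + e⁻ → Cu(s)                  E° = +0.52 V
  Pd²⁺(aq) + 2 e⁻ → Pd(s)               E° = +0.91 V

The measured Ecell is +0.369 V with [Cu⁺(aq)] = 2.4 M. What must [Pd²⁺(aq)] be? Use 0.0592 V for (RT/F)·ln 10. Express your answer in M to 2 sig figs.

1.1 M

With Pd²⁺/Pd at the cathode and Cu⁺/Cu at the anode, E°cell = +0.91 − (+0.52) = +0.39 V (n = 2).
From the Nernst equation, log Q = n(E° − E)/0.0592 = 2·(+0.39 − (+0.369))/0.0592 = 0.709.
The balanced reaction is Pd²⁺(aq) + 2 Cu(s) → Pd(s) + 2 Cu⁺(aq), so Q = [Cu⁺(aq)]^2 / [Pd²⁺(aq)].
Substituting the known concentrations and solving, log [Pd²⁺(aq)] = 0.051 and [Pd²⁺(aq)] = 1.1 M.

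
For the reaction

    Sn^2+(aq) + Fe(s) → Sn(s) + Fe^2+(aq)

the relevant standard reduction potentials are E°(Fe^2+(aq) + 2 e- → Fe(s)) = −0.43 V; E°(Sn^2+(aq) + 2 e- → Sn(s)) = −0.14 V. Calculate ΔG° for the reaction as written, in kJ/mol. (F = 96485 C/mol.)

−56.0 kJ/mol

In the reaction as written Sn^2+(aq) is reduced, so the Sn²⁺/Sn couple is the cathode and Fe²⁺/Fe is the anode.
E°cell = −0.14 − (−0.43) = +0.29 V; balancing electrons gives n = 2.
ΔG° = −nFE°cell = −(2)(96485)(+0.29) J/mol = −56.0 kJ/mol.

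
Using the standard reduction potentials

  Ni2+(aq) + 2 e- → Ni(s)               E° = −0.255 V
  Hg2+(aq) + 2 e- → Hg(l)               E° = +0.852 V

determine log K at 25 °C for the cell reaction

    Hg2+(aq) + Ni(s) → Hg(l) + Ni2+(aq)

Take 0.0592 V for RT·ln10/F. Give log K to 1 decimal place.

log K = 37.4

The Hg²⁺/Hg couple is reduced (cathode); E°cell = +0.852 − (−0.255) = +1.107 V with n = 2.
At equilibrium E = 0, so log K = nE°cell / 0.0592 = (2)(+1.107) / 0.0592 = 37.4.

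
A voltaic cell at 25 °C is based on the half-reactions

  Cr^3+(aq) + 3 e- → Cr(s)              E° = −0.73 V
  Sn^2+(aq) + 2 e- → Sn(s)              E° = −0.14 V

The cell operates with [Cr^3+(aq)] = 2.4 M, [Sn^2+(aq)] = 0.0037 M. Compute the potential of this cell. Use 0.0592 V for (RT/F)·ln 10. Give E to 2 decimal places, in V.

+0.51 V

The Sn²⁺/Sn couple has the more positive E°, so it is the cathode; Cr³⁺/Cr is the anode.
The standard potential is −0.14 − (−0.73) = +0.59 V and the balanced reaction transfers n = 6 electrons.
The balanced reaction is 3 Sn^2+(aq) + 2 Cr(s) → 3 Sn(s) + 2 Cr^3+(aq), so Q = [Cr^3+(aq)]^2 / [Sn^2+(aq)]^3 = 1.14×10^8 and log Q = 8.056.
By the Nernst equation, E = +0.59 − (0.0592/6)·(8.056) = +0.51 V.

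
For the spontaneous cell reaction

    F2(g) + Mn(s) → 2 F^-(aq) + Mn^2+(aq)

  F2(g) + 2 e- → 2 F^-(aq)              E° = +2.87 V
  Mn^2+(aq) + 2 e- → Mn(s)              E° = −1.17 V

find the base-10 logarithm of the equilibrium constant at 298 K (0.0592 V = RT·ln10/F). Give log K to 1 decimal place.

log K = 136.5

The F₂/F⁻ couple is reduced (cathode); E°cell = +2.87 − (−1.17) = +4.04 V with n = 2.
At equilibrium E = 0, so log K = nE°cell / 0.0592 = (2)(+4.04) / 0.0592 = 136.5.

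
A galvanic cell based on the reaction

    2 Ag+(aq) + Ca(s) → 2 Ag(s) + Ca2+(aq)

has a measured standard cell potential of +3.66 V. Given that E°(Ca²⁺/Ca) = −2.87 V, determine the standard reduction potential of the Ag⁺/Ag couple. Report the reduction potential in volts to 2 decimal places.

+0.79 V

In the reaction as written the Ag⁺/Ag couple is reduced (cathode) and Ca²⁺/Ca is oxidized (anode), so E°cell = E°(Ag⁺/Ag) − E°(Ca²⁺/Ca).
E°(Ag⁺/Ag) = E°cell + E°(anode) = +3.66 + (−2.87) = +0.79 V.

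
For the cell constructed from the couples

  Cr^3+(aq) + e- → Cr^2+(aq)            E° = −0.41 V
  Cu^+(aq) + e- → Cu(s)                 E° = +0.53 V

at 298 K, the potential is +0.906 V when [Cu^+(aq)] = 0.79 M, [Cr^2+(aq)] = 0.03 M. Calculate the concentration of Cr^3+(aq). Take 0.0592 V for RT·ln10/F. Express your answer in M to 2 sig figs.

With Cu⁺/Cu at the cathode and Cr³⁺/Cr²⁺ at the anode, E°cell = +0.53 − (−0.41) = +0.94 V (n = 1).
From the Nernst equation, log Q = n(E° − E)/0.0592 = 1·(+0.94 − (+0.906))/0.0592 = 0.574.
The balanced reaction is Cu^+(aq) + Cr^2+(aq) → Cu(s) + Cr^3+(aq), so Q = [Cr^3+(aq)] / ([Cu^+(aq)]·[Cr^2+(aq)]).
Solving for the unknown gives log [Cr^3+(aq)] = −1.051, so [Cr^3+(aq)] ≈ 0.089 M.

0.089 M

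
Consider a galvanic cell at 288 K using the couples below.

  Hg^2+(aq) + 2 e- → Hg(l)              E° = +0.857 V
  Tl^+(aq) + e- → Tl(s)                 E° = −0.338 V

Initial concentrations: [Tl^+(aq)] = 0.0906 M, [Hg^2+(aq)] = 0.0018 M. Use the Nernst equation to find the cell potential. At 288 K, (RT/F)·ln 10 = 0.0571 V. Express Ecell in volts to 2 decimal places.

+1.18 V

The Hg²⁺/Hg couple has the more positive E°, so it is the cathode; Tl⁺/Tl is the anode.
The standard potential is +0.857 − (−0.338) = +1.195 V and the balanced reaction transfers n = 2 electrons.
The balanced reaction is Hg^2+(aq) + 2 Tl(s) → Hg(l) + 2 Tl^+(aq), so Q = [Tl^+(aq)]^2 / [Hg^2+(aq)] = 4.56 and log Q = 0.659.
Applying E = E° − (RT ln10/nF)·log Q gives +1.195 − (0.0571/2)(0.659) = +1.18 V.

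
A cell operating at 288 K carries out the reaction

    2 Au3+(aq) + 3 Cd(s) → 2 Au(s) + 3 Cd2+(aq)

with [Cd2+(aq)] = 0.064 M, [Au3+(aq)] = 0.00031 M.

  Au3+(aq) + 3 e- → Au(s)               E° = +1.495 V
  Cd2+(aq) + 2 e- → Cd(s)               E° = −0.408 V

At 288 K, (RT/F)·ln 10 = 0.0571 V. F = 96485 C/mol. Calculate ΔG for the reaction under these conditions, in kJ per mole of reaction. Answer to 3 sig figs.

With Au³⁺/Au reduced at the cathode, E°cell = +1.495 − (−0.408) = +1.903 V and n = 6.
The reaction quotient is [Cd2+(aq)]^3 / [Au3+(aq)]^2 = 2.73×10^3; by Nernst, E = +1.903 − (0.0571/6)(3.436) = +1.8703 V.
Then ΔG = −nFE = −6 × 96485 × +1.8703 J/mol = −1080 kJ/mol.

−1080 kJ/mol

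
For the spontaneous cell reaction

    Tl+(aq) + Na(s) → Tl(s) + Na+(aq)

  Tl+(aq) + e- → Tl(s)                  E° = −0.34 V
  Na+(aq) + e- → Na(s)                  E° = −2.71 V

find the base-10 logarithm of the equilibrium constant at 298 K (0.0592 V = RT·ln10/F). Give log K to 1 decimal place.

log K = 40.0

The Tl⁺/Tl couple is reduced (cathode); E°cell = −0.34 − (−2.71) = +2.37 V with n = 1.
At equilibrium E = 0, so log K = nE°cell / 0.0592 = (1)(+2.37) / 0.0592 = 40.0.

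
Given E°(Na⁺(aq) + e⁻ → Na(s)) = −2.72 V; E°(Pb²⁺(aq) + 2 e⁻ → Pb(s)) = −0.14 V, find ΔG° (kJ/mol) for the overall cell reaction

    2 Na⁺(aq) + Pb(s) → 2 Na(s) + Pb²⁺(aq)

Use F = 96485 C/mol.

+498 kJ/mol

In the reaction as written Na⁺(aq) is reduced, so the Na⁺/Na couple is the cathode and Pb²⁺/Pb is the anode.
E°cell = −2.72 − (−0.14) = −2.58 V; balancing electrons gives n = 2.
ΔG° = −nFE°cell = −(2)(96485)(−2.58) J/mol = +498 kJ/mol.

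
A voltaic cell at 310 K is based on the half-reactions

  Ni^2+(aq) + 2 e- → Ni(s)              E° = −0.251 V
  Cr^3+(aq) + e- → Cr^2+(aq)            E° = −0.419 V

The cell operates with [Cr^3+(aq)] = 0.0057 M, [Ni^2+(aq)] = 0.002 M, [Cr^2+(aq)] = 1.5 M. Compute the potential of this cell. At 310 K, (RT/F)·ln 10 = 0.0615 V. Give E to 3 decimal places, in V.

+0.234 V

Ni²⁺/Ni is reduced (cathode, E° = −0.251 V) and Cr³⁺/Cr²⁺ is oxidized (anode).
E°cell = E°cat − E°an = −0.251 − (−0.419) = +0.168 V; n = 2.
Balancing gives Ni^2+(aq) + 2 Cr^2+(aq) → Ni(s) + 2 Cr^3+(aq); hence Q = [Cr^3+(aq)]^2 / ([Ni^2+(aq)]·[Cr^2+(aq)]^2) = 0.00722 (log Q = −2.141).
E = E° − (0.0615/n)·log Q = +0.168 − (0.0615/2)(−2.141) = +0.234 V.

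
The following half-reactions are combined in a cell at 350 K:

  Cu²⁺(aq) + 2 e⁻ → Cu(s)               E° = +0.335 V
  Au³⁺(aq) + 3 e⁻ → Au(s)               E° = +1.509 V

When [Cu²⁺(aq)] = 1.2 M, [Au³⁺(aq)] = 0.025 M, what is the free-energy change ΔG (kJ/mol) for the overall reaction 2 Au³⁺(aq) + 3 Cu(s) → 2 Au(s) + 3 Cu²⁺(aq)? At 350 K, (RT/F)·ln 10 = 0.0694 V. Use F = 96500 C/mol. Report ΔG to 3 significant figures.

E°cell = +1.509 − (+0.335) = +1.174 V; the balanced reaction transfers n = 6 electrons.
Q = [Cu²⁺(aq)]^3 / [Au³⁺(aq)]^2 = 2.76×10^3, so log Q = 3.442 and E = +1.174 − (0.0694/6)(3.442) = +1.1342 V.
ΔG = −nFE = −(6)(96500)(+1.1342) J/mol = −657 kJ/mol.

−657 kJ/mol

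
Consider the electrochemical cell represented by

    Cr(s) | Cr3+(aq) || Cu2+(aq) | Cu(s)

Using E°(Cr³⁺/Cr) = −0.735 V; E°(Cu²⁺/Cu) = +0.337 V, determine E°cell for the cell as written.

+1.072 V

By convention the left-hand electrode in cell notation is the anode (oxidation) and the right-hand electrode is the cathode (reduction).
E°cell = E°(right) − E°(left) = +0.337 − (−0.735) = +1.072 V.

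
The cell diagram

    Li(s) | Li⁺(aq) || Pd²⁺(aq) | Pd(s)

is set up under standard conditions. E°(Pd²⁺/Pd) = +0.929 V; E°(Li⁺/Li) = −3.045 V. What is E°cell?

+3.974 V

By convention the left-hand electrode in cell notation is the anode (oxidation) and the right-hand electrode is the cathode (reduction).
E°cell = E°(right) − E°(left) = +0.929 − (−3.045) = +3.974 V.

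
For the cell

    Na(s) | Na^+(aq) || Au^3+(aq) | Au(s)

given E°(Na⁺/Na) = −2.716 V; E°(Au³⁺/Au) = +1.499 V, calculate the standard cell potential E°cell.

+4.215 V

By convention the left-hand electrode in cell notation is the anode (oxidation) and the right-hand electrode is the cathode (reduction).
E°cell = E°(right) − E°(left) = +1.499 − (−2.716) = +4.215 V.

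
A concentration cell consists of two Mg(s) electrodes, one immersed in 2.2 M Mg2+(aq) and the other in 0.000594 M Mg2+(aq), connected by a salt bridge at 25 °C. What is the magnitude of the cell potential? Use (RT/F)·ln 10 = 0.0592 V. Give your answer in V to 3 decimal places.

For a concentration cell E°cell = 0, since both electrodes use the same couple.
The compartment with the higher Mg2+(aq) concentration (2.2 M) acts as the cathode; ions are reduced there and produced at the dilute (0.000594 M) anode.
With n = 2, Ecell = −(0.0592/2)·log([dilute]/[conc]) = −(0.0592/2)·log(0.000594/2.2) = +0.106 V.

0.106 V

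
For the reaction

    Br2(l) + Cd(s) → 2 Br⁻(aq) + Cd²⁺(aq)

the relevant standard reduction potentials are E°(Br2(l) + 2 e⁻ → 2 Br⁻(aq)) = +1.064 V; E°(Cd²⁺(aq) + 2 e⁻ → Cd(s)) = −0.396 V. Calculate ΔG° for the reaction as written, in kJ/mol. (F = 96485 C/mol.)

In the reaction as written Br2(l) is reduced, so the Br₂/Br⁻ couple is the cathode and Cd²⁺/Cd is the anode.
E°cell = +1.064 − (−0.396) = +1.460 V; balancing electrons gives n = 2.
ΔG° = −nFE°cell = −(2)(96485)(+1.460) J/mol = −282 kJ/mol.

−282 kJ/mol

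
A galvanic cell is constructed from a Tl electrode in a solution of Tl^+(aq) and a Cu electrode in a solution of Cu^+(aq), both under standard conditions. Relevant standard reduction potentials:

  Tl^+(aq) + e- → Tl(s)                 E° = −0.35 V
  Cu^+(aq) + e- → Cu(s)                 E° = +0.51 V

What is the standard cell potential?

+0.86 V

The Cu⁺/Cu couple has the higher E°, so Cu ion is reduced (cathode) and Tl is oxidized (anode).
E°cell = E°(cathode) − E°(anode) = +0.51 − (−0.35) = +0.86 V.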